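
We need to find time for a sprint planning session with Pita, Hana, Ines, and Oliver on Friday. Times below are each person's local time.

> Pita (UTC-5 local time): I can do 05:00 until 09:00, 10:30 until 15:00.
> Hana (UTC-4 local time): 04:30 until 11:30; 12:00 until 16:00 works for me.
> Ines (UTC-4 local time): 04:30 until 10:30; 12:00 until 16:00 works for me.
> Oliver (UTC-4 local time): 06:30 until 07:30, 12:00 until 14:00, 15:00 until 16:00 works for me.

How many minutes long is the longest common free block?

120

Pita in UTC: 10:00-14:00, 15:30-20:00 (add 5h to convert from UTC-5).
Hana in UTC: 08:30-15:30, 16:00-20:00 (add 4h to convert from UTC-4).
Ines in UTC: 08:30-14:30, 16:00-20:00 (add 4h to convert from UTC-4).
Oliver in UTC: 10:30-11:30, 16:00-18:00, 19:00-20:00 (add 4h to convert from UTC-4).
Pita ∩ Hana: 10:00-14:00, 16:00-20:00.
Pita ∩ Hana ∩ Ines: 10:00-14:00, 16:00-20:00.
Pita ∩ Hana ∩ Ines ∩ Oliver: 10:30-11:30, 16:00-18:00, 19:00-20:00.
The longest is 16:00-18:00 at 120 minutes.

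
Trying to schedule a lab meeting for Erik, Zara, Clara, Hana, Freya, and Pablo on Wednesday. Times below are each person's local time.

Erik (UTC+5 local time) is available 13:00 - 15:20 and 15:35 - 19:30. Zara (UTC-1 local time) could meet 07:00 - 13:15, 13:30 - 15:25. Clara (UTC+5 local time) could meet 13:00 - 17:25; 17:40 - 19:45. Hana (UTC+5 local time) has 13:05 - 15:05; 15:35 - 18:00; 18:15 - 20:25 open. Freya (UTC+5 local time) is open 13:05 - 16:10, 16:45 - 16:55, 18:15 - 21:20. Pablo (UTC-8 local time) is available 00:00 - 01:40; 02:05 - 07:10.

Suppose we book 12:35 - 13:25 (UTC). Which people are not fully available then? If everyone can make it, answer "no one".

Clara, Freya, Hana

Erik in UTC: 08:00-10:20, 10:35-14:30 (subtract 5h to convert from UTC+5).
Zara in UTC: 08:00-14:15, 14:30-16:25 (add 1h to convert from UTC-1).
Clara in UTC: 08:00-12:25, 12:40-14:45 (subtract 5h to convert from UTC+5).
Hana in UTC: 08:05-10:05, 10:35-13:00, 13:15-15:25 (subtract 5h to convert from UTC+5).
Freya in UTC: 08:05-11:10, 11:45-11:55, 13:15-16:20 (subtract 5h to convert from UTC+5).
Pablo in UTC: 08:00-09:40, 10:05-15:10 (add 8h to convert from UTC-8).
Erik: free for 12:35-13:25. Zara: free for 12:35-13:25. Clara: not fully free for 12:35-13:25. Hana: not fully free for 12:35-13:25. Freya: not fully free for 12:35-13:25. Pablo: free for 12:35-13:25.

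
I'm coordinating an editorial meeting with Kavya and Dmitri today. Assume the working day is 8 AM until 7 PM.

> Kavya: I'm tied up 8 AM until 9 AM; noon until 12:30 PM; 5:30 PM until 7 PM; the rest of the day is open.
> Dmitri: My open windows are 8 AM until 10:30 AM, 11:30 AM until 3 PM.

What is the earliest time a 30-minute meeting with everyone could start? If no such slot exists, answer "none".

09:00

Kavya free: 09:00-12:00, 12:30-17:30 (invert busy blocks within the working day).
Dmitri free: 08:00-10:30, 11:30-15:00.
Kavya ∩ Dmitri: 09:00-10:30, 11:30-12:00, 12:30-15:00.
So the common availability across everyone is 09:00-10:30, 11:30-12:00, 12:30-15:00.
The first common window of at least 30 minutes is 09:00-10:30, so the earliest start is 09:00.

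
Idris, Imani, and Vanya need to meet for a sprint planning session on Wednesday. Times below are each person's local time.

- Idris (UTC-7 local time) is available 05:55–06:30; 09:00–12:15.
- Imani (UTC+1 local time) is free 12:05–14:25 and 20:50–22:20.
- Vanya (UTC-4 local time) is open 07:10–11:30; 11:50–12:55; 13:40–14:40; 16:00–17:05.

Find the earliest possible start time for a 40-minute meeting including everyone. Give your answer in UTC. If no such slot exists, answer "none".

Idris in UTC: 12:55-13:30, 16:00-19:15 (add 7h to convert from UTC-7).
Imani in UTC: 11:05-13:25, 19:50-21:20 (subtract 1h to convert from UTC+1).
Vanya in UTC: 11:10-15:30, 15:50-16:55, 17:40-18:40, 20:00-21:05 (add 4h to convert from UTC-4).
Idris ∩ Imani: 12:55-13:25.
Idris ∩ Imani ∩ Vanya: 12:55-13:25.
So the common availability across everyone is 12:55-13:25.
No common window is at least 40 minutes long.

none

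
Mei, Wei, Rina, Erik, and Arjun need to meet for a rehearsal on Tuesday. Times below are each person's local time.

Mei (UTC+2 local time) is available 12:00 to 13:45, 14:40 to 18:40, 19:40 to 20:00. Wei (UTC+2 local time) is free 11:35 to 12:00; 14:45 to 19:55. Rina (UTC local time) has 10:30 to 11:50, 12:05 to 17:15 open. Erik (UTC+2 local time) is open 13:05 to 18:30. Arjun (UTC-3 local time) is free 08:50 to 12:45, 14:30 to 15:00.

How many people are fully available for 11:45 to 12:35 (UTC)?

Mei in UTC: 10:00-11:45, 12:40-16:40, 17:40-18:00 (subtract 2h to convert from UTC+2).
Wei in UTC: 09:35-10:00, 12:45-17:55 (subtract 2h to convert from UTC+2).
Rina in UTC: 10:30-11:50, 12:05-17:15.
Erik in UTC: 11:05-16:30 (subtract 2h to convert from UTC+2).
Arjun in UTC: 11:50-15:45, 17:30-18:00 (add 3h to convert from UTC-3).
Erik can make the full 11:45-12:35 slot — that's 1.

1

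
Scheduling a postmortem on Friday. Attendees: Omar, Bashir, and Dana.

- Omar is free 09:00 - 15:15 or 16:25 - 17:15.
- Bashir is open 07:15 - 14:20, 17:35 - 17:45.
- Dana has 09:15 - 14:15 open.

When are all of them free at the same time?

Omar ∩ Bashir: 09:00-14:20.
Omar ∩ Bashir ∩ Dana: 09:15-14:15.

09:15-14:15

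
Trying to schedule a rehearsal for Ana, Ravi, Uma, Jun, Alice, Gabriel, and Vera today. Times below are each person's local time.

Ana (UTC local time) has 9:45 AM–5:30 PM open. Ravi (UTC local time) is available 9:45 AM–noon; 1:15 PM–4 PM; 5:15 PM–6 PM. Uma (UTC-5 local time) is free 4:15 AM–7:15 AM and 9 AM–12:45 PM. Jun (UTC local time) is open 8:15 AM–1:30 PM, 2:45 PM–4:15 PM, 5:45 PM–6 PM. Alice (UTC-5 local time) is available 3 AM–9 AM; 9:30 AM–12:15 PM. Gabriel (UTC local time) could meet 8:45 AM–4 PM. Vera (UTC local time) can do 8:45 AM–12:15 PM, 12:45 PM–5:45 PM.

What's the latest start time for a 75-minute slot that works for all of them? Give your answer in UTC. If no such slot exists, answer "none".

14:45

Ana in UTC: 09:45-17:30.
Ravi in UTC: 09:45-12:00, 13:15-16:00, 17:15-18:00.
Uma in UTC: 09:15-12:15, 14:00-17:45 (add 5h to convert from UTC-5).
Jun in UTC: 08:15-13:30, 14:45-16:15, 17:45-18:00.
Alice in UTC: 08:00-14:00, 14:30-17:15 (add 5h to convert from UTC-5).
Gabriel in UTC: 08:45-16:00.
Vera in UTC: 08:45-12:15, 12:45-17:45.
Ana ∩ Ravi: 09:45-12:00, 13:15-16:00, 17:15-17:30.
Ana ∩ Ravi ∩ Uma: 09:45-12:00, 14:00-16:00, 17:15-17:30.
Ana ∩ Ravi ∩ Uma ∩ Jun: 09:45-12:00, 14:45-16:00.
Ana ∩ Ravi ∩ Uma ∩ Jun ∩ Alice: 09:45-12:00, 14:45-16:00.
Ana ∩ Ravi ∩ Uma ∩ Jun ∩ Alice ∩ Gabriel: 09:45-12:00, 14:45-16:00.
Ana ∩ Ravi ∩ Uma ∩ Jun ∩ Alice ∩ Gabriel ∩ Vera: 09:45-12:00, 14:45-16:00.
The last common window of at least 75 minutes is 14:45-16:00; a 75-minute meeting can start as late as 14:45 and still end by 16:00.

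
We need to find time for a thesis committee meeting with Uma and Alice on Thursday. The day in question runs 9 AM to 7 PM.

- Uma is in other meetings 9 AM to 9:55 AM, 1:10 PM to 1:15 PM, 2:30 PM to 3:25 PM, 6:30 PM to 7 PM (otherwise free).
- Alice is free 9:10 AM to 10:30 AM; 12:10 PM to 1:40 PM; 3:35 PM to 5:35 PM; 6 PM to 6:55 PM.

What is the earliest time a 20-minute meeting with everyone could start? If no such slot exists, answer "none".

Uma free: 09:55-13:10, 13:15-14:30, 15:25-18:30 (invert busy blocks within the working day).
Alice free: 09:10-10:30, 12:10-13:40, 15:35-17:35, 18:00-18:55.
Uma ∩ Alice: 09:55-10:30, 12:10-13:10, 13:15-13:40, 15:35-17:35, 18:00-18:30.
So the common availability across everyone is 09:55-10:30, 12:10-13:10, 13:15-13:40, 15:35-17:35, 18:00-18:30.
The first common window of at least 20 minutes is 09:55-10:30, so the earliest start is 09:55.

09:55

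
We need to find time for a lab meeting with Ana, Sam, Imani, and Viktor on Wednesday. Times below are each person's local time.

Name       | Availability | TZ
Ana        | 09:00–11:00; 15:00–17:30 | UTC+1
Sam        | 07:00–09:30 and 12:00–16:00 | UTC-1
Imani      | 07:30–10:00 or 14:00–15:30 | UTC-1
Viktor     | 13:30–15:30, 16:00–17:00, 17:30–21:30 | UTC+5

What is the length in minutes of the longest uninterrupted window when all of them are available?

Ana in UTC: 08:00-10:00, 14:00-16:30 (subtract 1h to convert from UTC+1).
Sam in UTC: 08:00-10:30, 13:00-17:00 (add 1h to convert from UTC-1).
Imani in UTC: 08:30-11:00, 15:00-16:30 (add 1h to convert from UTC-1).
Viktor in UTC: 08:30-10:30, 11:00-12:00, 12:30-16:30 (subtract 5h to convert from UTC+5).
Ana ∩ Sam: 08:00-10:00, 14:00-16:30.
Ana ∩ Sam ∩ Imani: 08:30-10:00, 15:00-16:30.
Ana ∩ Sam ∩ Imani ∩ Viktor: 08:30-10:00, 15:00-16:30.
The longest is 08:30-10:00 at 90 minutes.

90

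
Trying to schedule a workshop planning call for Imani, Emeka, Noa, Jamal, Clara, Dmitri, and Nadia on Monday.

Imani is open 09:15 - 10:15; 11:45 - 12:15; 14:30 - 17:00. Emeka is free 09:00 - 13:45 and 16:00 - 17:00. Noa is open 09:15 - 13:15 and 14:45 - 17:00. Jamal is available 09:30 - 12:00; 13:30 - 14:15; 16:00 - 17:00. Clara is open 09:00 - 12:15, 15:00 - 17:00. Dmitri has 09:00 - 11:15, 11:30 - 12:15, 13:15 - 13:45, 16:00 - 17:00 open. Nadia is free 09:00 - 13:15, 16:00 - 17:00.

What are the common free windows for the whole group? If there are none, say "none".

Imani ∩ Emeka: 09:15-10:15, 11:45-12:15, 16:00-17:00.
Imani ∩ Emeka ∩ Noa: 09:15-10:15, 11:45-12:15, 16:00-17:00.
Imani ∩ Emeka ∩ Noa ∩ Jamal: 09:30-10:15, 11:45-12:00, 16:00-17:00.
Imani ∩ Emeka ∩ Noa ∩ Jamal ∩ Clara: 09:30-10:15, 11:45-12:00, 16:00-17:00.
Imani ∩ Emeka ∩ Noa ∩ Jamal ∩ Clara ∩ Dmitri: 09:30-10:15, 11:45-12:00, 16:00-17:00.
Imani ∩ Emeka ∩ Noa ∩ Jamal ∩ Clara ∩ Dmitri ∩ Nadia: 09:30-10:15, 11:45-12:00, 16:00-17:00.
So the common availability across everyone is 09:30-10:15, 11:45-12:00, 16:00-17:00.

09:30-10:15, 11:45-12:00, 16:00-17:00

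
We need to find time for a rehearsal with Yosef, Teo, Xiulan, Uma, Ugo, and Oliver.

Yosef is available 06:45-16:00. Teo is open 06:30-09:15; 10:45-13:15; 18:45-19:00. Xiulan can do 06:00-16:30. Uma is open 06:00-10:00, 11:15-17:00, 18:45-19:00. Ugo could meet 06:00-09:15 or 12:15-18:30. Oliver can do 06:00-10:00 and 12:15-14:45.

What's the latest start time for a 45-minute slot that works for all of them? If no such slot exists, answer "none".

12:30

Yosef ∩ Teo: 06:45-09:15, 10:45-13:15.
Yosef ∩ Teo ∩ Xiulan: 06:45-09:15, 10:45-13:15.
Yosef ∩ Teo ∩ Xiulan ∩ Uma: 06:45-09:15, 11:15-13:15.
Yosef ∩ Teo ∩ Xiulan ∩ Uma ∩ Ugo: 06:45-09:15, 12:15-13:15.
Yosef ∩ Teo ∩ Xiulan ∩ Uma ∩ Ugo ∩ Oliver: 06:45-09:15, 12:15-13:15.
So the common availability across everyone is 06:45-09:15, 12:15-13:15.
The last common window of at least 45 minutes is 12:15-13:15; a 45-minute meeting can start as late as 12:30 and still end by 13:15.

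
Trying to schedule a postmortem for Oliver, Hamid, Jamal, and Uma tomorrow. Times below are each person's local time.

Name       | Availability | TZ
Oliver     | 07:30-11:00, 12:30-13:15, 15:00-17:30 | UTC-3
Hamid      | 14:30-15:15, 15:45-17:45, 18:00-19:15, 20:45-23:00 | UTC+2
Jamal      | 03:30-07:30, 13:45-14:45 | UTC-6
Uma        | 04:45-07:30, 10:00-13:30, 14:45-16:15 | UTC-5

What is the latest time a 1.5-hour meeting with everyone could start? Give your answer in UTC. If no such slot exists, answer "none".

Oliver in UTC: 10:30-14:00, 15:30-16:15, 18:00-20:30 (add 3h to convert from UTC-3).
Hamid in UTC: 12:30-13:15, 13:45-15:45, 16:00-17:15, 18:45-21:00 (subtract 2h to convert from UTC+2).
Jamal in UTC: 09:30-13:30, 19:45-20:45 (add 6h to convert from UTC-6).
Uma in UTC: 09:45-12:30, 15:00-18:30, 19:45-21:15 (add 5h to convert from UTC-5).
Oliver ∩ Hamid: 12:30-13:15, 13:45-14:00, 15:30-15:45, 16:00-16:15, 18:45-20:30.
Oliver ∩ Hamid ∩ Jamal: 12:30-13:15, 19:45-20:30.
Oliver ∩ Hamid ∩ Jamal ∩ Uma: 19:45-20:30.
Those are the intersection windows.
No common window is at least 90 minutes long.

none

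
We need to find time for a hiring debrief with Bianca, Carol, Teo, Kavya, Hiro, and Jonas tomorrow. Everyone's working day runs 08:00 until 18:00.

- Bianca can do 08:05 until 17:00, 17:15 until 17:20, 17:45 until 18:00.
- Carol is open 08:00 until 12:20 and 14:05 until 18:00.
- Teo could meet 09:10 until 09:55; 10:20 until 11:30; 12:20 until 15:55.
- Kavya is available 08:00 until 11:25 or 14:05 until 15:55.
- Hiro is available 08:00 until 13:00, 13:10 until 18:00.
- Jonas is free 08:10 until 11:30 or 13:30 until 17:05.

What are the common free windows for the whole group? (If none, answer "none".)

Bianca ∩ Carol: 08:05-12:20, 14:05-17:00, 17:15-17:20, 17:45-18:00.
Bianca ∩ Carol ∩ Teo: 09:10-09:55, 10:20-11:30, 14:05-15:55.
Bianca ∩ Carol ∩ Teo ∩ Kavya: 09:10-09:55, 10:20-11:25, 14:05-15:55.
Bianca ∩ Carol ∩ Teo ∩ Kavya ∩ Hiro: 09:10-09:55, 10:20-11:25, 14:05-15:55.
Bianca ∩ Carol ∩ Teo ∩ Kavya ∩ Hiro ∩ Jonas: 09:10-09:55, 10:20-11:25, 14:05-15:55.
So the common availability across everyone is 09:10-09:55, 10:20-11:25, 14:05-15:55.

09:10-09:55, 10:20-11:25, 14:05-15:55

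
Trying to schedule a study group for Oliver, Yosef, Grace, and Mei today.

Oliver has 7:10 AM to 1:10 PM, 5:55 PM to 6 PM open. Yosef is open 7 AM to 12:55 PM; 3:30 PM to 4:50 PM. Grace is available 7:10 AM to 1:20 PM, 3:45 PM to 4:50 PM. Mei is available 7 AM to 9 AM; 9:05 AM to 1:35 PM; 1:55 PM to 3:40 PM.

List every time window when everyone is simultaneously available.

07:10-09:00, 09:05-12:55

Oliver ∩ Yosef: 07:10-12:55.
Oliver ∩ Yosef ∩ Grace: 07:10-12:55.
Oliver ∩ Yosef ∩ Grace ∩ Mei: 07:10-09:00, 09:05-12:55.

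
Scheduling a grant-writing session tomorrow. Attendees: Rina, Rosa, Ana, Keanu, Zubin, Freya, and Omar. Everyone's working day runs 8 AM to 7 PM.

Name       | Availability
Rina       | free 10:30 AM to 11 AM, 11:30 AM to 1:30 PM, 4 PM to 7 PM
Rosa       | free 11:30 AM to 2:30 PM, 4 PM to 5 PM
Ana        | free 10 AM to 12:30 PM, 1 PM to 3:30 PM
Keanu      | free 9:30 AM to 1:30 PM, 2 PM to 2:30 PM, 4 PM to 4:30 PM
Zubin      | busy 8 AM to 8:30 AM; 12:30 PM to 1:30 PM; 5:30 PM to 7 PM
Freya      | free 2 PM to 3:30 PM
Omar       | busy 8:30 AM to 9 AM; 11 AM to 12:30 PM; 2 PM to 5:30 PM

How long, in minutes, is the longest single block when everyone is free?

0

Rina free: 10:30-11:00, 11:30-13:30, 16:00-19:00.
Rosa free: 11:30-14:30, 16:00-17:00.
Ana free: 10:00-12:30, 13:00-15:30.
Keanu free: 09:30-13:30, 14:00-14:30, 16:00-16:30.
Zubin free: 08:30-12:30, 13:30-17:30 (invert busy blocks within the working day).
Freya free: 14:00-15:30.
Omar free: 08:00-08:30, 09:00-11:00, 12:30-14:00, 17:30-19:00 (invert busy blocks within the working day).
Rina ∩ Rosa: 11:30-13:30, 16:00-17:00.
Rina ∩ Rosa ∩ Ana: 11:30-12:30, 13:00-13:30.
Rina ∩ Rosa ∩ Ana ∩ Keanu: 11:30-12:30, 13:00-13:30.
Rina ∩ Rosa ∩ Ana ∩ Keanu ∩ Zubin: 11:30-12:30.
Rina ∩ Rosa ∩ Ana ∩ Keanu ∩ Zubin ∩ Freya: ∅.
Rina ∩ Rosa ∩ Ana ∩ Keanu ∩ Zubin ∩ Freya ∩ Omar: ∅.
There is no time when everyone is free.
No common window exists, so the longest block is 0 minutes.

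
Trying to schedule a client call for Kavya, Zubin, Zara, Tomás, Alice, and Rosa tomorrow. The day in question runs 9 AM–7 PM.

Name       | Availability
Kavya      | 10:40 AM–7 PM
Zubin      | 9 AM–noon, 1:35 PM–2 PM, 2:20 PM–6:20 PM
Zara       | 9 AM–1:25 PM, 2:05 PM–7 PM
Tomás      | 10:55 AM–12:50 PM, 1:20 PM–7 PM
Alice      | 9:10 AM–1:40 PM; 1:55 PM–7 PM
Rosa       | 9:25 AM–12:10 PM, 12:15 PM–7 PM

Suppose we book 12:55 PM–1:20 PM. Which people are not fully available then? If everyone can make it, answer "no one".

Tomás, Zubin

Kavya: free for 12:55-13:20. Zubin: not fully free for 12:55-13:20. Zara: free for 12:55-13:20. Tomás: not fully free for 12:55-13:20. Alice: free for 12:55-13:20. Rosa: free for 12:55-13:20.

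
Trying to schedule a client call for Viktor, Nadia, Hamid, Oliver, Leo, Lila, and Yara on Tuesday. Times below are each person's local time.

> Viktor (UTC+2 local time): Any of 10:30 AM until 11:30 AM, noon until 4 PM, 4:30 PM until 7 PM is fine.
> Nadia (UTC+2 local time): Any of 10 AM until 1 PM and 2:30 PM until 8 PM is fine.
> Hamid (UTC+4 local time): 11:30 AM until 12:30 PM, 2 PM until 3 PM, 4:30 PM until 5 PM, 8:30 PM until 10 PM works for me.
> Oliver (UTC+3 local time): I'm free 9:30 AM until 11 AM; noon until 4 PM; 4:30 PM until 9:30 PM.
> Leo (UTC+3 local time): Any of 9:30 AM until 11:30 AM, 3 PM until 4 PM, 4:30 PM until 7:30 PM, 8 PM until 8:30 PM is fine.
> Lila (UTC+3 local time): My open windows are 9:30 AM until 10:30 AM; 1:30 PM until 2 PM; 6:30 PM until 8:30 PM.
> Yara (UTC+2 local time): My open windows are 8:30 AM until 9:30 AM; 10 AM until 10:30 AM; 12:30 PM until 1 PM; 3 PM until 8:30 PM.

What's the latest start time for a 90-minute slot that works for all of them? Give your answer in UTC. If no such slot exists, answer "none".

Viktor in UTC: 08:30-09:30, 10:00-14:00, 14:30-17:00 (subtract 2h to convert from UTC+2).
Nadia in UTC: 08:00-11:00, 12:30-18:00 (subtract 2h to convert from UTC+2).
Hamid in UTC: 07:30-08:30, 10:00-11:00, 12:30-13:00, 16:30-18:00 (subtract 4h to convert from UTC+4).
Oliver in UTC: 06:30-08:00, 09:00-13:00, 13:30-18:30 (subtract 3h to convert from UTC+3).
Leo in UTC: 06:30-08:30, 12:00-13:00, 13:30-16:30, 17:00-17:30 (subtract 3h to convert from UTC+3).
Lila in UTC: 06:30-07:30, 10:30-11:00, 15:30-17:30 (subtract 3h to convert from UTC+3).
Yara in UTC: 06:30-07:30, 08:00-08:30, 10:30-11:00, 13:00-18:30 (subtract 2h to convert from UTC+2).
Viktor ∩ Nadia: 08:30-09:30, 10:00-11:00, 12:30-14:00, 14:30-17:00.
Viktor ∩ Nadia ∩ Hamid: 10:00-11:00, 12:30-13:00, 16:30-17:00.
Viktor ∩ Nadia ∩ Hamid ∩ Oliver: 10:00-11:00, 12:30-13:00, 16:30-17:00.
Viktor ∩ Nadia ∩ Hamid ∩ Oliver ∩ Leo: 12:30-13:00.
Viktor ∩ Nadia ∩ Hamid ∩ Oliver ∩ Leo ∩ Lila: ∅.
Viktor ∩ Nadia ∩ Hamid ∩ Oliver ∩ Leo ∩ Lila ∩ Yara: ∅.
There is no time when everyone is free.
No common window is at least 90 minutes long.

none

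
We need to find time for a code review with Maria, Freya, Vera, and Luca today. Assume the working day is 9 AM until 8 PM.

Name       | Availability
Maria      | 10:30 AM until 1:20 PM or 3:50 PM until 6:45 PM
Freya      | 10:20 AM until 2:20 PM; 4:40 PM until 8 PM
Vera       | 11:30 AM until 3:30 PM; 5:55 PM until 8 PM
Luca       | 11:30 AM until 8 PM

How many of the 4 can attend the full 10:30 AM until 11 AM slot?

2

Maria and Freya can make the full 10:30-11:00 slot — that's 2.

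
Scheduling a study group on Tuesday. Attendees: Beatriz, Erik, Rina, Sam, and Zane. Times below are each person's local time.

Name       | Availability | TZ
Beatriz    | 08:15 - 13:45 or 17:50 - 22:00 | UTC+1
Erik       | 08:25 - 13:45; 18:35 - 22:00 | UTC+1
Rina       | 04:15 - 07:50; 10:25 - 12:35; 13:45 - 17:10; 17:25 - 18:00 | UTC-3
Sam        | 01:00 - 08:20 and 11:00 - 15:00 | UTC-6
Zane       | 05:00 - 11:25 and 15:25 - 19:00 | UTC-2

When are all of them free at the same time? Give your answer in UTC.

07:25-10:50, 17:35-20:10, 20:25-21:00

Beatriz in UTC: 07:15-12:45, 16:50-21:00 (subtract 1h to convert from UTC+1).
Erik in UTC: 07:25-12:45, 17:35-21:00 (subtract 1h to convert from UTC+1).
Rina in UTC: 07:15-10:50, 13:25-15:35, 16:45-20:10, 20:25-21:00 (add 3h to convert from UTC-3).
Sam in UTC: 07:00-14:20, 17:00-21:00 (add 6h to convert from UTC-6).
Zane in UTC: 07:00-13:25, 17:25-21:00 (add 2h to convert from UTC-2).
Beatriz ∩ Erik: 07:25-12:45, 17:35-21:00.
Beatriz ∩ Erik ∩ Rina: 07:25-10:50, 17:35-20:10, 20:25-21:00.
Beatriz ∩ Erik ∩ Rina ∩ Sam: 07:25-10:50, 17:35-20:10, 20:25-21:00.
Beatriz ∩ Erik ∩ Rina ∩ Sam ∩ Zane: 07:25-10:50, 17:35-20:10, 20:25-21:00.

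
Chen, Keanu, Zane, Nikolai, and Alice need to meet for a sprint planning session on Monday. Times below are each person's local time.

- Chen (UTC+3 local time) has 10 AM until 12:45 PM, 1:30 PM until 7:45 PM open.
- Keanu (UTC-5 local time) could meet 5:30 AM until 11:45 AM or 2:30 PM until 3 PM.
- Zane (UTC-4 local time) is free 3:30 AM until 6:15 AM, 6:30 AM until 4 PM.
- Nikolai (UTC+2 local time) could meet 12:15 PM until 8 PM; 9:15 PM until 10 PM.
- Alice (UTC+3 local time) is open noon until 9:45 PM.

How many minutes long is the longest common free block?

Chen in UTC: 07:00-09:45, 10:30-16:45 (subtract 3h to convert from UTC+3).
Keanu in UTC: 10:30-16:45, 19:30-20:00 (add 5h to convert from UTC-5).
Zane in UTC: 07:30-10:15, 10:30-20:00 (add 4h to convert from UTC-4).
Nikolai in UTC: 10:15-18:00, 19:15-20:00 (subtract 2h to convert from UTC+2).
Alice in UTC: 09:00-18:45 (subtract 3h to convert from UTC+3).
Chen ∩ Keanu: 10:30-16:45.
Chen ∩ Keanu ∩ Zane: 10:30-16:45.
Chen ∩ Keanu ∩ Zane ∩ Nikolai: 10:30-16:45.
Chen ∩ Keanu ∩ Zane ∩ Nikolai ∩ Alice: 10:30-16:45.
The longest is 10:30-16:45 at 375 minutes.

375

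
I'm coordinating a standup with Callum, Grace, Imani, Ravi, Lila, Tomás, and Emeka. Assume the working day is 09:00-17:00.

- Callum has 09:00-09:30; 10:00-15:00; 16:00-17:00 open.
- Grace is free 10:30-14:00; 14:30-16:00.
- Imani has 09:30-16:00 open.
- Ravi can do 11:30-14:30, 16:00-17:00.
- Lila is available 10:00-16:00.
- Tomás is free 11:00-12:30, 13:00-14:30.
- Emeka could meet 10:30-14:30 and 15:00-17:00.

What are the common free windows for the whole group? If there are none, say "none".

11:30-12:30, 13:00-14:00

Callum ∩ Grace: 10:30-14:00, 14:30-15:00.
Callum ∩ Grace ∩ Imani: 10:30-14:00, 14:30-15:00.
Callum ∩ Grace ∩ Imani ∩ Ravi: 11:30-14:00.
Callum ∩ Grace ∩ Imani ∩ Ravi ∩ Lila: 11:30-14:00.
Callum ∩ Grace ∩ Imani ∩ Ravi ∩ Lila ∩ Tomás: 11:30-12:30, 13:00-14:00.
Callum ∩ Grace ∩ Imani ∩ Ravi ∩ Lila ∩ Tomás ∩ Emeka: 11:30-12:30, 13:00-14:00.
Those are the intersection windows.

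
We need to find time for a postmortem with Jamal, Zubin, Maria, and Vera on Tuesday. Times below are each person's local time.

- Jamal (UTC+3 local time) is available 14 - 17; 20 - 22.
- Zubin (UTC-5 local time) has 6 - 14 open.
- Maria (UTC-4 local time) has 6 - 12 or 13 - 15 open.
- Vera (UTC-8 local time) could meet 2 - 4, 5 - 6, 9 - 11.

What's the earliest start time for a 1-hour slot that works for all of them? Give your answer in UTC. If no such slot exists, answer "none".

11:00

Jamal in UTC: 11:00-14:00, 17:00-19:00 (subtract 3h to convert from UTC+3).
Zubin in UTC: 11:00-19:00 (add 5h to convert from UTC-5).
Maria in UTC: 10:00-16:00, 17:00-19:00 (add 4h to convert from UTC-4).
Vera in UTC: 10:00-12:00, 13:00-14:00, 17:00-19:00 (add 8h to convert from UTC-8).
Jamal ∩ Zubin: 11:00-14:00, 17:00-19:00.
Jamal ∩ Zubin ∩ Maria: 11:00-14:00, 17:00-19:00.
Jamal ∩ Zubin ∩ Maria ∩ Vera: 11:00-12:00, 13:00-14:00, 17:00-19:00.
Those are the intersection windows.
The first common window of at least 60 minutes is 11:00-12:00, so the earliest start is 11:00.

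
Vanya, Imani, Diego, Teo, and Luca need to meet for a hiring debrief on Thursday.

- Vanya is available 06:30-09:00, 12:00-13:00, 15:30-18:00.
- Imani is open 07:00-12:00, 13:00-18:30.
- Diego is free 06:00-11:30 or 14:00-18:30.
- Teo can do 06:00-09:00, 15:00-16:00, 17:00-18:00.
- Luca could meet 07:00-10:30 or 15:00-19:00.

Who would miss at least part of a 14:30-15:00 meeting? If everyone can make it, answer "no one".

Luca, Teo, Vanya

Vanya: not fully free for 14:30-15:00. Imani: free for 14:30-15:00. Diego: free for 14:30-15:00. Teo: not fully free for 14:30-15:00. Luca: not fully free for 14:30-15:00.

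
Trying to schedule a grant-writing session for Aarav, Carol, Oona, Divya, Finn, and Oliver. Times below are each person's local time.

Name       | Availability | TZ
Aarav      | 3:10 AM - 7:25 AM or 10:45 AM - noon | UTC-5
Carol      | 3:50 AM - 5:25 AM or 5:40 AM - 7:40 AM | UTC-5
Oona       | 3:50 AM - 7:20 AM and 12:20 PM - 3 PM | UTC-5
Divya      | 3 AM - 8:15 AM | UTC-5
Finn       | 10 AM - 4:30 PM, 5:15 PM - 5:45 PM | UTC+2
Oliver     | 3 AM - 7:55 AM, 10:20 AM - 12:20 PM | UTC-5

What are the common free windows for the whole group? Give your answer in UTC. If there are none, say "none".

08:50-10:25, 10:40-12:20

Aarav in UTC: 08:10-12:25, 15:45-17:00 (add 5h to convert from UTC-5).
Carol in UTC: 08:50-10:25, 10:40-12:40 (add 5h to convert from UTC-5).
Oona in UTC: 08:50-12:20, 17:20-20:00 (add 5h to convert from UTC-5).
Divya in UTC: 08:00-13:15 (add 5h to convert from UTC-5).
Finn in UTC: 08:00-14:30, 15:15-15:45 (subtract 2h to convert from UTC+2).
Oliver in UTC: 08:00-12:55, 15:20-17:20 (add 5h to convert from UTC-5).
Aarav ∩ Carol: 08:50-10:25, 10:40-12:25.
Aarav ∩ Carol ∩ Oona: 08:50-10:25, 10:40-12:20.
Aarav ∩ Carol ∩ Oona ∩ Divya: 08:50-10:25, 10:40-12:20.
Aarav ∩ Carol ∩ Oona ∩ Divya ∩ Finn: 08:50-10:25, 10:40-12:20.
Aarav ∩ Carol ∩ Oona ∩ Divya ∩ Finn ∩ Oliver: 08:50-10:25, 10:40-12:20.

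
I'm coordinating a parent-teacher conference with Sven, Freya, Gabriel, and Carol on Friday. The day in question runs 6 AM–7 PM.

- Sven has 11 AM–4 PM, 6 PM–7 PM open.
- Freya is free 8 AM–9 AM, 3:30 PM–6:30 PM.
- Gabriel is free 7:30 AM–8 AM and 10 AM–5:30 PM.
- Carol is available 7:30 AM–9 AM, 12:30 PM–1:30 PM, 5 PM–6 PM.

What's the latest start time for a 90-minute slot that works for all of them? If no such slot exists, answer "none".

Sven ∩ Freya: 15:30-16:00, 18:00-18:30.
Sven ∩ Freya ∩ Gabriel: 15:30-16:00.
Sven ∩ Freya ∩ Gabriel ∩ Carol: ∅.
There is no time when everyone is free.
No common window is at least 90 minutes long.

none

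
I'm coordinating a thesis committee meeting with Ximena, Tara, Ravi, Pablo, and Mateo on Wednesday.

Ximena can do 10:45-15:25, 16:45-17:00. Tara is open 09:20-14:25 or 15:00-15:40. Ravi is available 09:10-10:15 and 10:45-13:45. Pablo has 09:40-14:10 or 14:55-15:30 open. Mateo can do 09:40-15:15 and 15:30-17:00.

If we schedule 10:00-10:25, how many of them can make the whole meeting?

3

Tara, Pablo, and Mateo can make the full 10:00-10:25 slot — that's 3.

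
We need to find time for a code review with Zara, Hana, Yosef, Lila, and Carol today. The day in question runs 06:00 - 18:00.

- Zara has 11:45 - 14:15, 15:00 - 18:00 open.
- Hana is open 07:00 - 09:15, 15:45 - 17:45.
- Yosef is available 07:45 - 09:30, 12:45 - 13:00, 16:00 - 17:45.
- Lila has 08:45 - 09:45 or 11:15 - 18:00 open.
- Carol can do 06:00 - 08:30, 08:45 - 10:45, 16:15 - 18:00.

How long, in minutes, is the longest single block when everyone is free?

Zara ∩ Hana: 15:45-17:45.
Zara ∩ Hana ∩ Yosef: 16:00-17:45.
Zara ∩ Hana ∩ Yosef ∩ Lila: 16:00-17:45.
Zara ∩ Hana ∩ Yosef ∩ Lila ∩ Carol: 16:15-17:45.
The longest is 16:15-17:45 at 90 minutes.

90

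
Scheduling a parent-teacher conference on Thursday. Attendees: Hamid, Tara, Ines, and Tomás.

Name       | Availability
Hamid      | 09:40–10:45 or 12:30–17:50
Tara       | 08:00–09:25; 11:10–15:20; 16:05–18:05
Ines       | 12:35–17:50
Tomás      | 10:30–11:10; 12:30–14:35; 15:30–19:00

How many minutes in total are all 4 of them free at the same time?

225

Hamid ∩ Tara: 12:30-15:20, 16:05-17:50.
Hamid ∩ Tara ∩ Ines: 12:35-15:20, 16:05-17:50.
Hamid ∩ Tara ∩ Ines ∩ Tomás: 12:35-14:35, 16:05-17:50.
Summing the common windows: 120 + 105 = 225 minutes.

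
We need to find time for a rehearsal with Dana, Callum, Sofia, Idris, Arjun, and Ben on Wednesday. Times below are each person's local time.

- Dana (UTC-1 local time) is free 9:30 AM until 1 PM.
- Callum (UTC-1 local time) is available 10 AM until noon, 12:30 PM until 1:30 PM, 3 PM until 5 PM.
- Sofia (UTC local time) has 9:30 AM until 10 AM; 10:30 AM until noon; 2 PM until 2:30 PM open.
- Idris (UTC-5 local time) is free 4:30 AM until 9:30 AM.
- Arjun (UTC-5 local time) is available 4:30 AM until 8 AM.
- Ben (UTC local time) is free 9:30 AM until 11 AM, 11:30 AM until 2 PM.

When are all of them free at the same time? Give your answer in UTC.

Dana in UTC: 10:30-14:00 (add 1h to convert from UTC-1).
Callum in UTC: 11:00-13:00, 13:30-14:30, 16:00-18:00 (add 1h to convert from UTC-1).
Sofia in UTC: 09:30-10:00, 10:30-12:00, 14:00-14:30.
Idris in UTC: 09:30-14:30 (add 5h to convert from UTC-5).
Arjun in UTC: 09:30-13:00 (add 5h to convert from UTC-5).
Ben in UTC: 09:30-11:00, 11:30-14:00.
Dana ∩ Callum: 11:00-13:00, 13:30-14:00.
Dana ∩ Callum ∩ Sofia: 11:00-12:00.
Dana ∩ Callum ∩ Sofia ∩ Idris: 11:00-12:00.
Dana ∩ Callum ∩ Sofia ∩ Idris ∩ Arjun: 11:00-12:00.
Dana ∩ Callum ∩ Sofia ∩ Idris ∩ Arjun ∩ Ben: 11:30-12:00.

11:30-12:00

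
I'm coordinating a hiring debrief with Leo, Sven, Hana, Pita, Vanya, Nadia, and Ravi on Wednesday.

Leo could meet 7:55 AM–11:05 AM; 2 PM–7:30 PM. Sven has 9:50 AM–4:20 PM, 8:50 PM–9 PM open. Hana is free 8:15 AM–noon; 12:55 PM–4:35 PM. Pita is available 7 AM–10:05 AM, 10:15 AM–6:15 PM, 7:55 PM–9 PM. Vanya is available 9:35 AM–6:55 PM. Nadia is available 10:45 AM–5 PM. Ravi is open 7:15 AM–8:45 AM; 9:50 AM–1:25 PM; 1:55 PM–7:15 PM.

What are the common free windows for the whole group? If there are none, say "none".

Leo ∩ Sven: 09:50-11:05, 14:00-16:20.
Leo ∩ Sven ∩ Hana: 09:50-11:05, 14:00-16:20.
Leo ∩ Sven ∩ Hana ∩ Pita: 09:50-10:05, 10:15-11:05, 14:00-16:20.
Leo ∩ Sven ∩ Hana ∩ Pita ∩ Vanya: 09:50-10:05, 10:15-11:05, 14:00-16:20.
Leo ∩ Sven ∩ Hana ∩ Pita ∩ Vanya ∩ Nadia: 10:45-11:05, 14:00-16:20.
Leo ∩ Sven ∩ Hana ∩ Pita ∩ Vanya ∩ Nadia ∩ Ravi: 10:45-11:05, 14:00-16:20.

10:45-11:05, 14:00-16:20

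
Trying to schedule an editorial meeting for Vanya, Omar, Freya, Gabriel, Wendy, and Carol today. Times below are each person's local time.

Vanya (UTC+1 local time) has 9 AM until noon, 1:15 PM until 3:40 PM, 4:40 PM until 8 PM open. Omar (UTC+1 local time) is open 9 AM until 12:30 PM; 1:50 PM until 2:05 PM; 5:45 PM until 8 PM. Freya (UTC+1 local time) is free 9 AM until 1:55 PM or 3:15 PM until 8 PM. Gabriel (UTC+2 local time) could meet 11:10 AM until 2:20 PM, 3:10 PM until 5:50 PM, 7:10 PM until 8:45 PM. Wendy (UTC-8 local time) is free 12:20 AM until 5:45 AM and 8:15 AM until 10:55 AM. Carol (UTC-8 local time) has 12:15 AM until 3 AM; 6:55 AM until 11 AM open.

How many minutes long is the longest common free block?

110

Vanya in UTC: 08:00-11:00, 12:15-14:40, 15:40-19:00 (subtract 1h to convert from UTC+1).
Omar in UTC: 08:00-11:30, 12:50-13:05, 16:45-19:00 (subtract 1h to convert from UTC+1).
Freya in UTC: 08:00-12:55, 14:15-19:00 (subtract 1h to convert from UTC+1).
Gabriel in UTC: 09:10-12:20, 13:10-15:50, 17:10-18:45 (subtract 2h to convert from UTC+2).
Wendy in UTC: 08:20-13:45, 16:15-18:55 (add 8h to convert from UTC-8).
Carol in UTC: 08:15-11:00, 14:55-19:00 (add 8h to convert from UTC-8).
Vanya ∩ Omar: 08:00-11:00, 12:50-13:05, 16:45-19:00.
Vanya ∩ Omar ∩ Freya: 08:00-11:00, 12:50-12:55, 16:45-19:00.
Vanya ∩ Omar ∩ Freya ∩ Gabriel: 09:10-11:00, 17:10-18:45.
Vanya ∩ Omar ∩ Freya ∩ Gabriel ∩ Wendy: 09:10-11:00, 17:10-18:45.
Vanya ∩ Omar ∩ Freya ∩ Gabriel ∩ Wendy ∩ Carol: 09:10-11:00, 17:10-18:45.
The longest is 09:10-11:00 at 110 minutes.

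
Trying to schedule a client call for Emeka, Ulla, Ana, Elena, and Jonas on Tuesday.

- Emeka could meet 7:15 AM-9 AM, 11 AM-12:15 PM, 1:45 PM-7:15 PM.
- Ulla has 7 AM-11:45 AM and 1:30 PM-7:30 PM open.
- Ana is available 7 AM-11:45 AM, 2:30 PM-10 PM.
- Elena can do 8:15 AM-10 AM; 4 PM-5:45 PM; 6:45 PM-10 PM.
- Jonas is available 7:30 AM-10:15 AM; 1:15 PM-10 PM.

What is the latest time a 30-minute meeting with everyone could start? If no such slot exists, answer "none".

18:45

Emeka ∩ Ulla: 07:15-09:00, 11:00-11:45, 13:45-19:15.
Emeka ∩ Ulla ∩ Ana: 07:15-09:00, 11:00-11:45, 14:30-19:15.
Emeka ∩ Ulla ∩ Ana ∩ Elena: 08:15-09:00, 16:00-17:45, 18:45-19:15.
Emeka ∩ Ulla ∩ Ana ∩ Elena ∩ Jonas: 08:15-09:00, 16:00-17:45, 18:45-19:15.
Those are the intersection windows.
The last common window of at least 30 minutes is 18:45-19:15; a 30-minute meeting can start as late as 18:45 and still end by 19:15.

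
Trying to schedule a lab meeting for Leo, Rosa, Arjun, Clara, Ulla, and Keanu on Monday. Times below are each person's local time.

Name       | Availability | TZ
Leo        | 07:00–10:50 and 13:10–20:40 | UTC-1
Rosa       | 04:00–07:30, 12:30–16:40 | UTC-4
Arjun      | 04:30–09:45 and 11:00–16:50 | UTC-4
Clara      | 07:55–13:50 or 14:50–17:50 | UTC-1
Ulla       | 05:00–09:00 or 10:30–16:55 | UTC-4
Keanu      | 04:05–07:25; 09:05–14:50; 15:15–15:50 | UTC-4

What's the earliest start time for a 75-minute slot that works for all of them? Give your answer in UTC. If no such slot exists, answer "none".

09:00

Leo in UTC: 08:00-11:50, 14:10-21:40 (add 1h to convert from UTC-1).
Rosa in UTC: 08:00-11:30, 16:30-20:40 (add 4h to convert from UTC-4).
Arjun in UTC: 08:30-13:45, 15:00-20:50 (add 4h to convert from UTC-4).
Clara in UTC: 08:55-14:50, 15:50-18:50 (add 1h to convert from UTC-1).
Ulla in UTC: 09:00-13:00, 14:30-20:55 (add 4h to convert from UTC-4).
Keanu in UTC: 08:05-11:25, 13:05-18:50, 19:15-19:50 (add 4h to convert from UTC-4).
Leo ∩ Rosa: 08:00-11:30, 16:30-20:40.
Leo ∩ Rosa ∩ Arjun: 08:30-11:30, 16:30-20:40.
Leo ∩ Rosa ∩ Arjun ∩ Clara: 08:55-11:30, 16:30-18:50.
Leo ∩ Rosa ∩ Arjun ∩ Clara ∩ Ulla: 09:00-11:30, 16:30-18:50.
Leo ∩ Rosa ∩ Arjun ∩ Clara ∩ Ulla ∩ Keanu: 09:00-11:25, 16:30-18:50.
The first common window of at least 75 minutes is 09:00-11:25, so the earliest start is 09:00.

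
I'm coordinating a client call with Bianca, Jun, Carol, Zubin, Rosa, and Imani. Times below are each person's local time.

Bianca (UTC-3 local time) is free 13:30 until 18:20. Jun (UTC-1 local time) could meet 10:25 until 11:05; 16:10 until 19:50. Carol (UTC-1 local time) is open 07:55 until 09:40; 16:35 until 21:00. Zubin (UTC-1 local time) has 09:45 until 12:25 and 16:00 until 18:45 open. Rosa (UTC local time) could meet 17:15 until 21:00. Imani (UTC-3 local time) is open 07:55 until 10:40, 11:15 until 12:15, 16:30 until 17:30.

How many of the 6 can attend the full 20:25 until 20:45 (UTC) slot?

4

Bianca in UTC: 16:30-21:20 (add 3h to convert from UTC-3).
Jun in UTC: 11:25-12:05, 17:10-20:50 (add 1h to convert from UTC-1).
Carol in UTC: 08:55-10:40, 17:35-22:00 (add 1h to convert from UTC-1).
Zubin in UTC: 10:45-13:25, 17:00-19:45 (add 1h to convert from UTC-1).
Rosa in UTC: 17:15-21:00.
Imani in UTC: 10:55-13:40, 14:15-15:15, 19:30-20:30 (add 3h to convert from UTC-3).
Bianca, Jun, Carol, and Rosa can make the full 20:25-20:45 slot — that's 4.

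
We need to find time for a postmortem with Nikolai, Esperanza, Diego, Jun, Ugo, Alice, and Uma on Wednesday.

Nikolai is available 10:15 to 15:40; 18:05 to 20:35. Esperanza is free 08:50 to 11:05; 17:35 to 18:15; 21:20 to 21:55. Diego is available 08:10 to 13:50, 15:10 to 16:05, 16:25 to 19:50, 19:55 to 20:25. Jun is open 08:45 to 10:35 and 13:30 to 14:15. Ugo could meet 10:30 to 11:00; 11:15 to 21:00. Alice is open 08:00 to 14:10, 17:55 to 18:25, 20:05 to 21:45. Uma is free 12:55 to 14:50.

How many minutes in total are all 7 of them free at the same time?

0

Nikolai ∩ Esperanza: 10:15-11:05, 18:05-18:15.
Nikolai ∩ Esperanza ∩ Diego: 10:15-11:05, 18:05-18:15.
Nikolai ∩ Esperanza ∩ Diego ∩ Jun: 10:15-10:35.
Nikolai ∩ Esperanza ∩ Diego ∩ Jun ∩ Ugo: 10:30-10:35.
Nikolai ∩ Esperanza ∩ Diego ∩ Jun ∩ Ugo ∩ Alice: 10:30-10:35.
Nikolai ∩ Esperanza ∩ Diego ∩ Jun ∩ Ugo ∩ Alice ∩ Uma: ∅.
There is no time when everyone is free.
There is no common window, so the total is 0 minutes.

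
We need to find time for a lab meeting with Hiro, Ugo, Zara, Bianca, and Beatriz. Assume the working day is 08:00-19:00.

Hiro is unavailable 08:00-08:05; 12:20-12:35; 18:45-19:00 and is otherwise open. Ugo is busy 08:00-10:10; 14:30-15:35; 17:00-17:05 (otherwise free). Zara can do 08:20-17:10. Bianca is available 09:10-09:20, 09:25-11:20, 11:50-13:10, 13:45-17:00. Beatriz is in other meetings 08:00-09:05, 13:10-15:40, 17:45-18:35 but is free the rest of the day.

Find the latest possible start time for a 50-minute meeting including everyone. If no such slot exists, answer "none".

Hiro free: 08:05-12:20, 12:35-18:45 (invert busy blocks within the working day).
Ugo free: 10:10-14:30, 15:35-17:00, 17:05-19:00 (invert busy blocks within the working day).
Zara free: 08:20-17:10.
Bianca free: 09:10-09:20, 09:25-11:20, 11:50-13:10, 13:45-17:00.
Beatriz free: 09:05-13:10, 15:40-17:45, 18:35-19:00 (invert busy blocks within the working day).
Hiro ∩ Ugo: 10:10-12:20, 12:35-14:30, 15:35-17:00, 17:05-18:45.
Hiro ∩ Ugo ∩ Zara: 10:10-12:20, 12:35-14:30, 15:35-17:00, 17:05-17:10.
Hiro ∩ Ugo ∩ Zara ∩ Bianca: 10:10-11:20, 11:50-12:20, 12:35-13:10, 13:45-14:30, 15:35-17:00.
Hiro ∩ Ugo ∩ Zara ∩ Bianca ∩ Beatriz: 10:10-11:20, 11:50-12:20, 12:35-13:10, 15:40-17:00.
The last common window of at least 50 minutes is 15:40-17:00; a 50-minute meeting can start as late as 16:10 and still end by 17:00.

16:10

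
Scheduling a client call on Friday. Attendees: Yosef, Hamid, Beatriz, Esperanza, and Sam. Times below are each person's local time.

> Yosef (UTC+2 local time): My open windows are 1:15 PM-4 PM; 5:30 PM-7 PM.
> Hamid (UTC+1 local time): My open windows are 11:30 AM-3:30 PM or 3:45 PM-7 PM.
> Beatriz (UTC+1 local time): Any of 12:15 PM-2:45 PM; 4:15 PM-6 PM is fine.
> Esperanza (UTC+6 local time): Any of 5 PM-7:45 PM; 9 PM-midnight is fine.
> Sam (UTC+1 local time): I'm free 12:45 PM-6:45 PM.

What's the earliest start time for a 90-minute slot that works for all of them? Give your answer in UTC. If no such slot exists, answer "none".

Yosef in UTC: 11:15-14:00, 15:30-17:00 (subtract 2h to convert from UTC+2).
Hamid in UTC: 10:30-14:30, 14:45-18:00 (subtract 1h to convert from UTC+1).
Beatriz in UTC: 11:15-13:45, 15:15-17:00 (subtract 1h to convert from UTC+1).
Esperanza in UTC: 11:00-13:45, 15:00-18:00 (subtract 6h to convert from UTC+6).
Sam in UTC: 11:45-17:45 (subtract 1h to convert from UTC+1).
Yosef ∩ Hamid: 11:15-14:00, 15:30-17:00.
Yosef ∩ Hamid ∩ Beatriz: 11:15-13:45, 15:30-17:00.
Yosef ∩ Hamid ∩ Beatriz ∩ Esperanza: 11:15-13:45, 15:30-17:00.
Yosef ∩ Hamid ∩ Beatriz ∩ Esperanza ∩ Sam: 11:45-13:45, 15:30-17:00.
The first common window of at least 90 minutes is 11:45-13:45, so the earliest start is 11:45.

11:45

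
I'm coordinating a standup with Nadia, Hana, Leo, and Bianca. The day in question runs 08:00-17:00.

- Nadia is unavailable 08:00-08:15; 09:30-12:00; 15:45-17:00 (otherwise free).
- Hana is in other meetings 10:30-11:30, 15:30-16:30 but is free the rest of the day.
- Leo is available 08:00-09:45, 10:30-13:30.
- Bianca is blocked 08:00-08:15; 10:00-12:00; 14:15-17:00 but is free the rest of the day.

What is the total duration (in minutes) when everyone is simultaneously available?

Nadia free: 08:15-09:30, 12:00-15:45 (invert busy blocks within the working day).
Hana free: 08:00-10:30, 11:30-15:30, 16:30-17:00 (invert busy blocks within the working day).
Leo free: 08:00-09:45, 10:30-13:30.
Bianca free: 08:15-10:00, 12:00-14:15 (invert busy blocks within the working day).
Nadia ∩ Hana: 08:15-09:30, 12:00-15:30.
Nadia ∩ Hana ∩ Leo: 08:15-09:30, 12:00-13:30.
Nadia ∩ Hana ∩ Leo ∩ Bianca: 08:15-09:30, 12:00-13:30.
Summing the common windows: 75 + 90 = 165 minutes.

165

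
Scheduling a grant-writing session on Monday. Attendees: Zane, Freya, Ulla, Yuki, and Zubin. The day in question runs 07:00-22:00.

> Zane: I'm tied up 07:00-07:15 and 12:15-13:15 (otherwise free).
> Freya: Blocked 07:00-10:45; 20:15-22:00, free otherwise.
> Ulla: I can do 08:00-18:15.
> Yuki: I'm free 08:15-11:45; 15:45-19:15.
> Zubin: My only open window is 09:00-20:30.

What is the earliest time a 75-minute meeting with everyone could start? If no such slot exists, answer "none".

15:45

Zane free: 07:15-12:15, 13:15-22:00 (invert busy blocks within the working day).
Freya free: 10:45-20:15 (invert busy blocks within the working day).
Ulla free: 08:00-18:15.
Yuki free: 08:15-11:45, 15:45-19:15.
Zubin free: 09:00-20:30.
Zane ∩ Freya: 10:45-12:15, 13:15-20:15.
Zane ∩ Freya ∩ Ulla: 10:45-12:15, 13:15-18:15.
Zane ∩ Freya ∩ Ulla ∩ Yuki: 10:45-11:45, 15:45-18:15.
Zane ∩ Freya ∩ Ulla ∩ Yuki ∩ Zubin: 10:45-11:45, 15:45-18:15.
So the common availability across everyone is 10:45-11:45, 15:45-18:15.
The first common window of at least 75 minutes is 15:45-18:15, so the earliest start is 15:45.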